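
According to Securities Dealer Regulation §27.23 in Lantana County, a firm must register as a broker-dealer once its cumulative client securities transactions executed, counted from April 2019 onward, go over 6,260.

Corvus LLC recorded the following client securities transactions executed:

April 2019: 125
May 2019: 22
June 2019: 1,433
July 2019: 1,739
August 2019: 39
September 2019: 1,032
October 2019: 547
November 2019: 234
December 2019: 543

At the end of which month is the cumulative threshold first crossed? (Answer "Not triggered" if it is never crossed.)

Through April 2019: 125
Through May 2019: 147
Through June 2019: 1,580
Through July 2019: 3,319
Through August 2019: 3,358
Through September 2019: 4,390
Through October 2019: 4,937
Through November 2019: 5,171
Through December 2019: 5,714
Final cumulative total 5,714 ≤ 6,260; the threshold is never exceeded.

Not triggered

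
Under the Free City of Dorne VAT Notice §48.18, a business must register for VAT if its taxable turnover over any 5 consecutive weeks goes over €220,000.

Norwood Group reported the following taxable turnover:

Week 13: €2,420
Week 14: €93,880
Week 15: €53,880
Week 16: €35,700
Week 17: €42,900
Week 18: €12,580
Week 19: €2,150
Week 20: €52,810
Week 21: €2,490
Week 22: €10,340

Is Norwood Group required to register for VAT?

Yes

Week 13–Week 17: €2,420 + €93,880 + €53,880 + €35,700 + €42,900 = €228,780 (over)
Week 14–Week 18: €93,880 + €53,880 + €35,700 + €42,900 + €12,580 = €238,940 (over)
Week 15–Week 19: €53,880 + €35,700 + €42,900 + €12,580 + €2,150 = €147,210 (under)
Week 16–Week 20: €35,700 + €42,900 + €12,580 + €2,150 + €52,810 = €146,140 (under)
Week 17–Week 21: €42,900 + €12,580 + €2,150 + €52,810 + €2,490 = €112,930 (under)
Week 18–Week 22: €12,580 + €2,150 + €52,810 + €2,490 + €10,340 = €80,370 (under)
At least one window exceeds €220,000.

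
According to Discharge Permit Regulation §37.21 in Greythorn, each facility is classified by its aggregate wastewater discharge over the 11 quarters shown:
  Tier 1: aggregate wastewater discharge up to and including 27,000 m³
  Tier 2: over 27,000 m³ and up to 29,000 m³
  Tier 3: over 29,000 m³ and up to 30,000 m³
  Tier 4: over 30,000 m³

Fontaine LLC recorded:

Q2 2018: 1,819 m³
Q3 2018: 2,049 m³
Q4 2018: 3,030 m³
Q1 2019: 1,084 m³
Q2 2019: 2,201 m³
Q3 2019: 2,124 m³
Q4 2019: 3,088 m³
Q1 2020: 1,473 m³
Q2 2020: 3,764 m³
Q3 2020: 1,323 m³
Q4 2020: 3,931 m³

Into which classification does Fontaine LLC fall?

Aggregate wastewater discharge: 1,819 m³ + 2,049 m³ + 3,030 m³ + 1,084 m³ + 2,201 m³ + 2,124 m³ + 3,088 m³ + 1,473 m³ + 3,764 m³ + 1,323 m³ + 3,931 m³ = 25,886 m³.
25,886 m³ ≤ 27,000 m³, so Tier 1 applies.

Tier 1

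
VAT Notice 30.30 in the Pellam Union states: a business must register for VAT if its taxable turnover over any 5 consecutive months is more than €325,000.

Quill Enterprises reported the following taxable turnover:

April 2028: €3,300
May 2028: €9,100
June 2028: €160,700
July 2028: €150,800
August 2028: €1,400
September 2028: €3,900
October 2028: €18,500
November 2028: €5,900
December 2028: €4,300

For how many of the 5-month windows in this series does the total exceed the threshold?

April 2028–August 2028: €3,300 + €9,100 + €160,700 + €150,800 + €1,400 = €325,300 (over)
May 2028–September 2028: €9,100 + €160,700 + €150,800 + €1,400 + €3,900 = €325,900 (over)
June 2028–October 2028: €160,700 + €150,800 + €1,400 + €3,900 + €18,500 = €335,300 (over)
July 2028–November 2028: €150,800 + €1,400 + €3,900 + €18,500 + €5,900 = €180,500 (under)
August 2028–December 2028: €1,400 + €3,900 + €18,500 + €5,900 + €4,300 = €34,000 (under)
3 windows exceed the threshold.

3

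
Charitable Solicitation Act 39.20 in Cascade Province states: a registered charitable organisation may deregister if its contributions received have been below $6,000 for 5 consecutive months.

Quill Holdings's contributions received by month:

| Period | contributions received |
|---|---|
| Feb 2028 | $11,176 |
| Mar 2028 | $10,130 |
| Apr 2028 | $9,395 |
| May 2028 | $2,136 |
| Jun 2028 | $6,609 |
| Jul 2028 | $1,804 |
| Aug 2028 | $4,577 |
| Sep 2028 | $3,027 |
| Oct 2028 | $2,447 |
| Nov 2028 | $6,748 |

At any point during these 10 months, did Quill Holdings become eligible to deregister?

No

Months below $6,000: May 2028, Jul 2028, Aug 2028, Sep 2028, Oct 2028.
Longest run of consecutive months below the threshold: 4.
4 < 5, so Quill Holdings never became eligible.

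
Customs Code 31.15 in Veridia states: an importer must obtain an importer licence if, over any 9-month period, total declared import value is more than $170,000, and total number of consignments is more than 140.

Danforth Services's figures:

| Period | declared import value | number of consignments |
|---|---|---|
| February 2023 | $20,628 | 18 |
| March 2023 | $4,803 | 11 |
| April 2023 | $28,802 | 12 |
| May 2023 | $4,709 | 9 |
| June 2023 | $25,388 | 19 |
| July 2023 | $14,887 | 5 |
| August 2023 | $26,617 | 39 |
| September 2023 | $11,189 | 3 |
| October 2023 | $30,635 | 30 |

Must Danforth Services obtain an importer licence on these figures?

Total declared import value: $20,628 + $4,803 + $28,802 + $4,709 + $25,388 + $14,887 + $26,617 + $11,189 + $30,635 = $167,658 (≤ $170,000).
Total number of consignments: 18 + 11 + 12 + 9 + 19 + 5 + 39 + 3 + 30 = 146 (> 140).
The test is 'and': the rule requires both, and at least one is not exceeded.

No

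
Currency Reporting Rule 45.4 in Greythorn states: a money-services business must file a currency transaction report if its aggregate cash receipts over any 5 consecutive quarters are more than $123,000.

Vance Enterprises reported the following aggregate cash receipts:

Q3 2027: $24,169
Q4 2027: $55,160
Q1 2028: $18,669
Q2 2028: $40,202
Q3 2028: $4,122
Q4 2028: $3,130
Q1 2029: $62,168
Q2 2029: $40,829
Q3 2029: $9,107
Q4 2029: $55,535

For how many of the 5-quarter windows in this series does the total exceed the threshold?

4

Q3 2027–Q3 2028: $24,169 + $55,160 + $18,669 + $40,202 + $4,122 = $142,322 (over)
Q4 2027–Q4 2028: $55,160 + $18,669 + $40,202 + $4,122 + $3,130 = $121,283 (under)
Q1 2028–Q1 2029: $18,669 + $40,202 + $4,122 + $3,130 + $62,168 = $128,291 (over)
Q2 2028–Q2 2029: $40,202 + $4,122 + $3,130 + $62,168 + $40,829 = $150,451 (over)
Q3 2028–Q3 2029: $4,122 + $3,130 + $62,168 + $40,829 + $9,107 = $119,356 (under)
Q4 2028–Q4 2029: $3,130 + $62,168 + $40,829 + $9,107 + $55,535 = $170,769 (over)
4 windows exceed the threshold.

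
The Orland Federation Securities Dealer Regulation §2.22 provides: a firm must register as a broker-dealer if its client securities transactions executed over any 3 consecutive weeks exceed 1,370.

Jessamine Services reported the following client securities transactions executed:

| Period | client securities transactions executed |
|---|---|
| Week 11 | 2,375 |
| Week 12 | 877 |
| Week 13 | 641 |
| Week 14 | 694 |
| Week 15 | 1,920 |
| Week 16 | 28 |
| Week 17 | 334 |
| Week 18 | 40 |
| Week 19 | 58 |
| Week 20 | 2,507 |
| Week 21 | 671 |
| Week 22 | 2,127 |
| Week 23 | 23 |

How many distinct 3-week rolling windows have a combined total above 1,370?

9

Week 11–Week 13: 2,375 + 877 + 641 = 3,893 (over)
Week 12–Week 14: 877 + 641 + 694 = 2,212 (over)
Week 13–Week 15: 641 + 694 + 1,920 = 3,255 (over)
Week 14–Week 16: 694 + 1,920 + 28 = 2,642 (over)
Week 15–Week 17: 1,920 + 28 + 334 = 2,282 (over)
Week 16–Week 18: 28 + 334 + 40 = 402 (under)
Week 17–Week 19: 334 + 40 + 58 = 432 (under)
Week 18–Week 20: 40 + 58 + 2,507 = 2,605 (over)
Week 19–Week 21: 58 + 2,507 + 671 = 3,236 (over)
Week 20–Week 22: 2,507 + 671 + 2,127 = 5,305 (over)
Week 21–Week 23: 671 + 2,127 + 23 = 2,821 (over)
9 windows exceed the threshold.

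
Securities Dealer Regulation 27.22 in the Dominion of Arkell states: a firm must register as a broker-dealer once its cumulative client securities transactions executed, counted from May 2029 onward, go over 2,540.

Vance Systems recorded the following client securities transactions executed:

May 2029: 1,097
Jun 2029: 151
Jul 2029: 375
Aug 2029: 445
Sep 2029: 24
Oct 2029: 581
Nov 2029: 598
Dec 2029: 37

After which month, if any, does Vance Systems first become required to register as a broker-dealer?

Through May 2029: 1,097
Through Jun 2029: 1,248
Through Jul 2029: 1,623
Through Aug 2029: 2,068
Through Sep 2029: 2,092
Through Oct 2029: 2,673 ← exceeds threshold

Oct 2029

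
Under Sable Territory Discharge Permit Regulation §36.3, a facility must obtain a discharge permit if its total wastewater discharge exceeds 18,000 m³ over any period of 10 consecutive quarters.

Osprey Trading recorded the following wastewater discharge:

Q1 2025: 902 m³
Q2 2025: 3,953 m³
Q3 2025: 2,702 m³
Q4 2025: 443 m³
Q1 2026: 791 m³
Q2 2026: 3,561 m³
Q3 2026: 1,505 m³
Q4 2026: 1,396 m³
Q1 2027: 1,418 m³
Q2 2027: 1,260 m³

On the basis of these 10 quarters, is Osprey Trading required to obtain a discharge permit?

No

Total wastewater discharge: 902 m³ + 3,953 m³ + 2,702 m³ + 443 m³ + 791 m³ + 3,561 m³ + 1,505 m³ + 1,396 m³ + 1,418 m³ + 1,260 m³ = 17,931 m³.
17,931 m³ ≤ 18,000 m³, so the threshold is not exceeded.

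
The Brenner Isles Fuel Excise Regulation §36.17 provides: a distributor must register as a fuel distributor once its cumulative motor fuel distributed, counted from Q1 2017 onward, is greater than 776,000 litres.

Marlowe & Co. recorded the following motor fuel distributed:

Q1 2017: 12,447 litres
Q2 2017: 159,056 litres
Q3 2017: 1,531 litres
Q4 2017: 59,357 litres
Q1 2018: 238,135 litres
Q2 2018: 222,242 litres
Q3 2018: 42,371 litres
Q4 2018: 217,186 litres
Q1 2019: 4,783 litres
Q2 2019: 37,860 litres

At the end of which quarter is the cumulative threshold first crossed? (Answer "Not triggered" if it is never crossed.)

Through Q1 2017: 12,447 litres
Through Q2 2017: 171,503 litres
Through Q3 2017: 173,034 litres
Through Q4 2017: 232,391 litres
Through Q1 2018: 470,526 litres
Through Q2 2018: 692,768 litres
Through Q3 2018: 735,139 litres
Through Q4 2018: 952,325 litres ← exceeds threshold

Q4 2018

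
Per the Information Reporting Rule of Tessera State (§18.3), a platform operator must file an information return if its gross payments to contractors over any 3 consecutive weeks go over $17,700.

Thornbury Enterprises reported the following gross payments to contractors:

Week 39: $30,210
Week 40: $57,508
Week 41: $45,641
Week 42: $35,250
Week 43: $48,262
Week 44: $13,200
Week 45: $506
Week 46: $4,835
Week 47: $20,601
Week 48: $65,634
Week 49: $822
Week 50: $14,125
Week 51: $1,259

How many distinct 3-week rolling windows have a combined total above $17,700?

10

Week 39–Week 41: $30,210 + $57,508 + $45,641 = $133,359 (over)
Week 40–Week 42: $57,508 + $45,641 + $35,250 = $138,399 (over)
Week 41–Week 43: $45,641 + $35,250 + $48,262 = $129,153 (over)
Week 42–Week 44: $35,250 + $48,262 + $13,200 = $96,712 (over)
Week 43–Week 45: $48,262 + $13,200 + $506 = $61,968 (over)
Week 44–Week 46: $13,200 + $506 + $4,835 = $18,541 (over)
Week 45–Week 47: $506 + $4,835 + $20,601 = $25,942 (over)
Week 46–Week 48: $4,835 + $20,601 + $65,634 = $91,070 (over)
Week 47–Week 49: $20,601 + $65,634 + $822 = $87,057 (over)
Week 48–Week 50: $65,634 + $822 + $14,125 = $80,581 (over)
Week 49–Week 51: $822 + $14,125 + $1,259 = $16,206 (under)
10 windows exceed the threshold.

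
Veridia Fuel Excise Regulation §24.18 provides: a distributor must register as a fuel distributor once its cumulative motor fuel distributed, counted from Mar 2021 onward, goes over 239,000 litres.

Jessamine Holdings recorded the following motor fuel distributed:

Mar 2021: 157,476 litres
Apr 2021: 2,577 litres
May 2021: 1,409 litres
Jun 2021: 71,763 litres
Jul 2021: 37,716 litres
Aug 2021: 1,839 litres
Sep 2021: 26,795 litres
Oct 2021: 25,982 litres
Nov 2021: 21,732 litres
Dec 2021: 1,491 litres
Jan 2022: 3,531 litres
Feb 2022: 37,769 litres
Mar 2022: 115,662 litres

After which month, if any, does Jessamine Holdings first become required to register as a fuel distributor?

Through Mar 2021: 157,476 litres
Through Apr 2021: 160,053 litres
Through May 2021: 161,462 litres
Through Jun 2021: 233,225 litres
Through Jul 2021: 270,941 litres ← exceeds threshold

Jul 2021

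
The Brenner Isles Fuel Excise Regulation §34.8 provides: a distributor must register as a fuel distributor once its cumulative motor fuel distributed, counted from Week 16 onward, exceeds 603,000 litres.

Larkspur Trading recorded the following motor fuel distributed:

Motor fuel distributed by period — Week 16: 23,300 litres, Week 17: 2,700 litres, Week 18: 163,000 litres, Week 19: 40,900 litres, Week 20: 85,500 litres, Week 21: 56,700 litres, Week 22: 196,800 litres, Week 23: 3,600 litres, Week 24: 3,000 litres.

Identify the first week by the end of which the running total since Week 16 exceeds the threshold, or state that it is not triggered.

Through Week 16: 23,300 litres
Through Week 17: 26,000 litres
Through Week 18: 189,000 litres
Through Week 19: 229,900 litres
Through Week 20: 315,400 litres
Through Week 21: 372,100 litres
Through Week 22: 568,900 litres
Through Week 23: 572,500 litres
Through Week 24: 575,500 litres
Final cumulative total 575,500 litres ≤ 603,000 litres; the threshold is never exceeded.

Not triggered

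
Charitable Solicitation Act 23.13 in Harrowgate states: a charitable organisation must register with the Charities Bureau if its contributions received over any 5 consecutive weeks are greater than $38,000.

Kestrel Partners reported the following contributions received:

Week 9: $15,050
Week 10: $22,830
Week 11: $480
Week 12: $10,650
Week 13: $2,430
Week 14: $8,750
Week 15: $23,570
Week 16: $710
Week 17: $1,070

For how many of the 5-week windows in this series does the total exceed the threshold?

4

Week 9–Week 13: $15,050 + $22,830 + $480 + $10,650 + $2,430 = $51,440 (over)
Week 10–Week 14: $22,830 + $480 + $10,650 + $2,430 + $8,750 = $45,140 (over)
Week 11–Week 15: $480 + $10,650 + $2,430 + $8,750 + $23,570 = $45,880 (over)
Week 12–Week 16: $10,650 + $2,430 + $8,750 + $23,570 + $710 = $46,110 (over)
Week 13–Week 17: $2,430 + $8,750 + $23,570 + $710 + $1,070 = $36,530 (under)
4 windows exceed the threshold.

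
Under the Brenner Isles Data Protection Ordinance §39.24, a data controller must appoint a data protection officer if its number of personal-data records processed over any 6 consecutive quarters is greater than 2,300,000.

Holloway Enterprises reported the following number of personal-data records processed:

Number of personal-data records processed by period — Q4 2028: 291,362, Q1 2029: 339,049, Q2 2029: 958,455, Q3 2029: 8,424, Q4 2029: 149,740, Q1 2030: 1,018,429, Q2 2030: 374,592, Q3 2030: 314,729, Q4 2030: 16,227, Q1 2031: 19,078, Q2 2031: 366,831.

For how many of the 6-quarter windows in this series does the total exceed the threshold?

3

Q4 2028–Q1 2030: 291,362 + 339,049 + 958,455 + 8,424 + 149,740 + 1,018,429 = 2,765,459 (over)
Q1 2029–Q2 2030: 339,049 + 958,455 + 8,424 + 149,740 + 1,018,429 + 374,592 = 2,848,689 (over)
Q2 2029–Q3 2030: 958,455 + 8,424 + 149,740 + 1,018,429 + 374,592 + 314,729 = 2,824,369 (over)
Q3 2029–Q4 2030: 8,424 + 149,740 + 1,018,429 + 374,592 + 314,729 + 16,227 = 1,882,141 (under)
Q4 2029–Q1 2031: 149,740 + 1,018,429 + 374,592 + 314,729 + 16,227 + 19,078 = 1,892,795 (under)
Q1 2030–Q2 2031: 1,018,429 + 374,592 + 314,729 + 16,227 + 19,078 + 366,831 = 2,109,886 (under)
3 windows exceed the threshold.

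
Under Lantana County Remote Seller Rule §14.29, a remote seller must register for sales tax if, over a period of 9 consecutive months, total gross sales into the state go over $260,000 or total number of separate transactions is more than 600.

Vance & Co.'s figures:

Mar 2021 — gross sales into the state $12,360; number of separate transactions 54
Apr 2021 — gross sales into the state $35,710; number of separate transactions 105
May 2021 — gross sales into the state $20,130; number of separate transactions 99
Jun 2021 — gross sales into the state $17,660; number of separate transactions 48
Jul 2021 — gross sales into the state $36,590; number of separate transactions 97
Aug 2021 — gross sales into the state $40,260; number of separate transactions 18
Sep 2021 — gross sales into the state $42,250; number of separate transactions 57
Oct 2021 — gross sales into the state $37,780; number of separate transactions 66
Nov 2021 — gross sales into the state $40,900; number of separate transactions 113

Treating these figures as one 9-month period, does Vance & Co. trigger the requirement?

Total gross sales into the state: $12,360 + $35,710 + $20,130 + $17,660 + $36,590 + $40,260 + $42,250 + $37,780 + $40,900 = $283,640 (> $260,000).
Total number of separate transactions: 54 + 105 + 99 + 48 + 97 + 18 + 57 + 66 + 113 = 657 (> 600).
The test is 'or': at least one threshold is exceeded.

Yes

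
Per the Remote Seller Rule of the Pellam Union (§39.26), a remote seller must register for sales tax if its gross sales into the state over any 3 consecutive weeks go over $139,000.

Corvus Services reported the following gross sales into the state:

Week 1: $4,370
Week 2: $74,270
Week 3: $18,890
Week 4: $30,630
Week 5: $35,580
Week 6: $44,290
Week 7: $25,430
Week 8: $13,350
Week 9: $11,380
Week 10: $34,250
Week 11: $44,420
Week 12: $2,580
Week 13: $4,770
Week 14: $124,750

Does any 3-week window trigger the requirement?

No

Week 1–Week 3: $4,370 + $74,270 + $18,890 = $97,530 (under)
Week 2–Week 4: $74,270 + $18,890 + $30,630 = $123,790 (under)
Week 3–Week 5: $18,890 + $30,630 + $35,580 = $85,100 (under)
Week 4–Week 6: $30,630 + $35,580 + $44,290 = $110,500 (under)
Week 5–Week 7: $35,580 + $44,290 + $25,430 = $105,300 (under)
Week 6–Week 8: $44,290 + $25,430 + $13,350 = $83,070 (under)
Week 7–Week 9: $25,430 + $13,350 + $11,380 = $50,160 (under)
Week 8–Week 10: $13,350 + $11,380 + $34,250 = $58,980 (under)
Week 9–Week 11: $11,380 + $34,250 + $44,420 = $90,050 (under)
Week 10–Week 12: $34,250 + $44,420 + $2,580 = $81,250 (under)
Week 11–Week 13: $44,420 + $2,580 + $4,770 = $51,770 (under)
Week 12–Week 14: $2,580 + $4,770 + $124,750 = $132,100 (under)
No window exceeds $139,000.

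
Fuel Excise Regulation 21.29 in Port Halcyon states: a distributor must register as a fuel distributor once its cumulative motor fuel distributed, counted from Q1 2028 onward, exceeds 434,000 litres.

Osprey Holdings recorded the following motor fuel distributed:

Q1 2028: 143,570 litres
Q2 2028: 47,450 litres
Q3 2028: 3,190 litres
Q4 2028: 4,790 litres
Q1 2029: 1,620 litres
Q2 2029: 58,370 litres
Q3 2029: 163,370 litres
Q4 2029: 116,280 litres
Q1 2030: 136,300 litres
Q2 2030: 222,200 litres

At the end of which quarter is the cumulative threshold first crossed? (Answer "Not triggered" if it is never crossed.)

Through Q1 2028: 143,570 litres
Through Q2 2028: 191,020 litres
Through Q3 2028: 194,210 litres
Through Q4 2028: 199,000 litres
Through Q1 2029: 200,620 litres
Through Q2 2029: 258,990 litres
Through Q3 2029: 422,360 litres
Through Q4 2029: 538,640 litres ← exceeds threshold

Q4 2029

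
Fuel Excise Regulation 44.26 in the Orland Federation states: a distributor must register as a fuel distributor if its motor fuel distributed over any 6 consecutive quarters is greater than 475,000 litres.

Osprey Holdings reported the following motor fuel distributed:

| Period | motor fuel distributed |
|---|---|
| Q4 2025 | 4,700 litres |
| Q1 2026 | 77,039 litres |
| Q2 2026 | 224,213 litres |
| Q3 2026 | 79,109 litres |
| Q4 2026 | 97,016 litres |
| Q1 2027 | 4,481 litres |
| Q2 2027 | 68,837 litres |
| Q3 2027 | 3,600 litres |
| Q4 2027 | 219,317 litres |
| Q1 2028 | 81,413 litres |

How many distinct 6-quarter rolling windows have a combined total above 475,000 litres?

3

Q4 2025–Q1 2027: 4,700 litres + 77,039 litres + 224,213 litres + 79,109 litres + 97,016 litres + 4,481 litres = 486,558 litres (over)
Q1 2026–Q2 2027: 77,039 litres + 224,213 litres + 79,109 litres + 97,016 litres + 4,481 litres + 68,837 litres = 550,695 litres (over)
Q2 2026–Q3 2027: 224,213 litres + 79,109 litres + 97,016 litres + 4,481 litres + 68,837 litres + 3,600 litres = 477,256 litres (over)
Q3 2026–Q4 2027: 79,109 litres + 97,016 litres + 4,481 litres + 68,837 litres + 3,600 litres + 219,317 litres = 472,360 litres (under)
Q4 2026–Q1 2028: 97,016 litres + 4,481 litres + 68,837 litres + 3,600 litres + 219,317 litres + 81,413 litres = 474,664 litres (under)
3 windows exceed the threshold.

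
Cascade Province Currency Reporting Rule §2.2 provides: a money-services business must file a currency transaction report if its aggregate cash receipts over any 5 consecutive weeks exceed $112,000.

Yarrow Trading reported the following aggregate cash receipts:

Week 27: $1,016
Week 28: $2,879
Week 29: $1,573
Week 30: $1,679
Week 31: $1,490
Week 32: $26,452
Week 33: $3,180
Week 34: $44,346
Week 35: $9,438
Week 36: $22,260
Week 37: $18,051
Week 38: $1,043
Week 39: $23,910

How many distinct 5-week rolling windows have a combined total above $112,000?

Week 27–Week 31: $1,016 + $2,879 + $1,573 + $1,679 + $1,490 = $8,637 (under)
Week 28–Week 32: $2,879 + $1,573 + $1,679 + $1,490 + $26,452 = $34,073 (under)
Week 29–Week 33: $1,573 + $1,679 + $1,490 + $26,452 + $3,180 = $34,374 (under)
Week 30–Week 34: $1,679 + $1,490 + $26,452 + $3,180 + $44,346 = $77,147 (under)
Week 31–Week 35: $1,490 + $26,452 + $3,180 + $44,346 + $9,438 = $84,906 (under)
Week 32–Week 36: $26,452 + $3,180 + $44,346 + $9,438 + $22,260 = $105,676 (under)
Week 33–Week 37: $3,180 + $44,346 + $9,438 + $22,260 + $18,051 = $97,275 (under)
Week 34–Week 38: $44,346 + $9,438 + $22,260 + $18,051 + $1,043 = $95,138 (under)
Week 35–Week 39: $9,438 + $22,260 + $18,051 + $1,043 + $23,910 = $74,702 (under)
0 windows exceed the threshold.

0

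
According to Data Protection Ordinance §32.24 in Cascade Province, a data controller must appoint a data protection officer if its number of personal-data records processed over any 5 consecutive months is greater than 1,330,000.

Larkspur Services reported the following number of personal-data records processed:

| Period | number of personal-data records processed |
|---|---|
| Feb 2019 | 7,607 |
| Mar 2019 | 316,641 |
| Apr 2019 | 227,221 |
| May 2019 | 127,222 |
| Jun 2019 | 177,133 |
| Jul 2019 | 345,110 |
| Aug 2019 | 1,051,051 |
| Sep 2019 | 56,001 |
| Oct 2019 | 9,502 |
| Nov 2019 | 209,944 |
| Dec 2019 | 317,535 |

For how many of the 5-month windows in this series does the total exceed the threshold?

Feb 2019–Jun 2019: 7,607 + 316,641 + 227,221 + 127,222 + 177,133 = 855,824 (under)
Mar 2019–Jul 2019: 316,641 + 227,221 + 127,222 + 177,133 + 345,110 = 1,193,327 (under)
Apr 2019–Aug 2019: 227,221 + 127,222 + 177,133 + 345,110 + 1,051,051 = 1,927,737 (over)
May 2019–Sep 2019: 127,222 + 177,133 + 345,110 + 1,051,051 + 56,001 = 1,756,517 (over)
Jun 2019–Oct 2019: 177,133 + 345,110 + 1,051,051 + 56,001 + 9,502 = 1,638,797 (over)
Jul 2019–Nov 2019: 345,110 + 1,051,051 + 56,001 + 9,502 + 209,944 = 1,671,608 (over)
Aug 2019–Dec 2019: 1,051,051 + 56,001 + 9,502 + 209,944 + 317,535 = 1,644,033 (over)
5 windows exceed the threshold.

5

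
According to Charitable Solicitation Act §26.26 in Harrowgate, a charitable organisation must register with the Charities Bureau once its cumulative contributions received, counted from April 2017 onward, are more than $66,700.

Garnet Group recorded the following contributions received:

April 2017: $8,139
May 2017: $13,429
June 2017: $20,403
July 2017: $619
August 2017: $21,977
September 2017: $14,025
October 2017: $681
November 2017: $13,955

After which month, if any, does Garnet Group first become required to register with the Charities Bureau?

September 2017

Through April 2017: $8,139
Through May 2017: $21,568
Through June 2017: $41,971
Through July 2017: $42,590
Through August 2017: $64,567
Through September 2017: $78,592 ← exceeds threshold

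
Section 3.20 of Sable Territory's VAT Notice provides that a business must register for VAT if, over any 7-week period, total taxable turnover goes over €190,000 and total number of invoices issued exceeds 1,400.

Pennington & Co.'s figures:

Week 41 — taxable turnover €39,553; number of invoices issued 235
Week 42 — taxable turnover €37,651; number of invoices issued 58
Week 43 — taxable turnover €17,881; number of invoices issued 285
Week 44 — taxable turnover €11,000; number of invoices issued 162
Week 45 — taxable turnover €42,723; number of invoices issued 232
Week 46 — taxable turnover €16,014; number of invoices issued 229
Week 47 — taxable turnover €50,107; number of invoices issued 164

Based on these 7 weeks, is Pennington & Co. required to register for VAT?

Total taxable turnover: €39,553 + €37,651 + €17,881 + €11,000 + €42,723 + €16,014 + €50,107 = €214,929 (> €190,000).
Total number of invoices issued: 235 + 58 + 285 + 162 + 232 + 229 + 164 = 1,365 (≤ 1,400).
The test is 'and': the rule requires both, and at least one is not exceeded.

No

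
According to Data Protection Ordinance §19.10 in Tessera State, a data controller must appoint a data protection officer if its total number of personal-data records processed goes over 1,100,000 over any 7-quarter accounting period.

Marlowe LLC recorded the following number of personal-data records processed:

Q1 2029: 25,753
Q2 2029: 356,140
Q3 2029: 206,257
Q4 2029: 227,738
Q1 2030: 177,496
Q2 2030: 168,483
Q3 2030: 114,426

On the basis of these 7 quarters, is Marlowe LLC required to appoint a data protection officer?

Total number of personal-data records processed: 25,753 + 356,140 + 206,257 + 227,738 + 177,496 + 168,483 + 114,426 = 1,276,293.
1,276,293 > 1,100,000, so the threshold is exceeded.

Yes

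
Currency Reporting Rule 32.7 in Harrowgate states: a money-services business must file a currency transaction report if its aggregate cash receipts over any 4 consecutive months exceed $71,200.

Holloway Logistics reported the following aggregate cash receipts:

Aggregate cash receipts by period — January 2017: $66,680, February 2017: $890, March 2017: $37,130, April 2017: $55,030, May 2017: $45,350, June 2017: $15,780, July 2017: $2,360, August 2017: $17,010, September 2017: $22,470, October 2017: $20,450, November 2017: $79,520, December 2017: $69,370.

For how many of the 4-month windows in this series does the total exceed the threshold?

January 2017–April 2017: $66,680 + $890 + $37,130 + $55,030 = $159,730 (over)
February 2017–May 2017: $890 + $37,130 + $55,030 + $45,350 = $138,400 (over)
March 2017–June 2017: $37,130 + $55,030 + $45,350 + $15,780 = $153,290 (over)
April 2017–July 2017: $55,030 + $45,350 + $15,780 + $2,360 = $118,520 (over)
May 2017–August 2017: $45,350 + $15,780 + $2,360 + $17,010 = $80,500 (over)
June 2017–September 2017: $15,780 + $2,360 + $17,010 + $22,470 = $57,620 (under)
July 2017–October 2017: $2,360 + $17,010 + $22,470 + $20,450 = $62,290 (under)
August 2017–November 2017: $17,010 + $22,470 + $20,450 + $79,520 = $139,450 (over)
September 2017–December 2017: $22,470 + $20,450 + $79,520 + $69,370 = $191,810 (over)
7 windows exceed the threshold.

7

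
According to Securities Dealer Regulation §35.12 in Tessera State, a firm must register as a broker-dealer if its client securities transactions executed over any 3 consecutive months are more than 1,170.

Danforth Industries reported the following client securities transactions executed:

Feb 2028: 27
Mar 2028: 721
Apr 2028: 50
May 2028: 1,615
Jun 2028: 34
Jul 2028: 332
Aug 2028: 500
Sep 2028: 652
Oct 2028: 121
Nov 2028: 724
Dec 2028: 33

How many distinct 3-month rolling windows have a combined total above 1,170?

Feb 2028–Apr 2028: 27 + 721 + 50 = 798 (under)
Mar 2028–May 2028: 721 + 50 + 1,615 = 2,386 (over)
Apr 2028–Jun 2028: 50 + 1,615 + 34 = 1,699 (over)
May 2028–Jul 2028: 1,615 + 34 + 332 = 1,981 (over)
Jun 2028–Aug 2028: 34 + 332 + 500 = 866 (under)
Jul 2028–Sep 2028: 332 + 500 + 652 = 1,484 (over)
Aug 2028–Oct 2028: 500 + 652 + 121 = 1,273 (over)
Sep 2028–Nov 2028: 652 + 121 + 724 = 1,497 (over)
Oct 2028–Dec 2028: 121 + 724 + 33 = 878 (under)
6 windows exceed the threshold.

6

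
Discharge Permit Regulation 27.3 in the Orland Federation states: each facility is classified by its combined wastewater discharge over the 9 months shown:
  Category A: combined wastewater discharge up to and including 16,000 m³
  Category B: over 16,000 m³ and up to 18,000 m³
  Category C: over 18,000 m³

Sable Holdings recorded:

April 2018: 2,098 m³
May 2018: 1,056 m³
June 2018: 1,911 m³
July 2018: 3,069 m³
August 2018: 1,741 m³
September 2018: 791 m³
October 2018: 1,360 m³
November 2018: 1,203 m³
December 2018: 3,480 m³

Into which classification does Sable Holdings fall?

Category B

Combined wastewater discharge: 2,098 m³ + 1,056 m³ + 1,911 m³ + 3,069 m³ + 1,741 m³ + 791 m³ + 1,360 m³ + 1,203 m³ + 3,480 m³ = 16,709 m³.
16,000 m³ < 16,709 m³ ≤ 18,000 m³, so Category B applies.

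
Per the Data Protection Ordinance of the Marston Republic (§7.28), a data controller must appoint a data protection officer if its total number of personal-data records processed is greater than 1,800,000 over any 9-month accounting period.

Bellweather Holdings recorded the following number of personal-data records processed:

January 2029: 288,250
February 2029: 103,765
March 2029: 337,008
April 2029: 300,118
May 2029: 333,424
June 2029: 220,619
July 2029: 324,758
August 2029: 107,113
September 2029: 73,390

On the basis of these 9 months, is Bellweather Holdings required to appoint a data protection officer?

Yes

Total number of personal-data records processed: 288,250 + 103,765 + 337,008 + 300,118 + 333,424 + 220,619 + 324,758 + 107,113 + 73,390 = 2,088,445.
2,088,445 > 1,800,000, so the threshold is exceeded.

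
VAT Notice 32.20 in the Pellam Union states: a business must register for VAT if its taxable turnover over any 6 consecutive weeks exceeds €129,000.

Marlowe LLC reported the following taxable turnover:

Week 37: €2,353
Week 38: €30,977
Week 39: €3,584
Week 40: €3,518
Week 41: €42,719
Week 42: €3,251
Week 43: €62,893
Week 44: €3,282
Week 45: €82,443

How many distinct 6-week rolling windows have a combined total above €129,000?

2

Week 37–Week 42: €2,353 + €30,977 + €3,584 + €3,518 + €42,719 + €3,251 = €86,402 (under)
Week 38–Week 43: €30,977 + €3,584 + €3,518 + €42,719 + €3,251 + €62,893 = €146,942 (over)
Week 39–Week 44: €3,584 + €3,518 + €42,719 + €3,251 + €62,893 + €3,282 = €119,247 (under)
Week 40–Week 45: €3,518 + €42,719 + €3,251 + €62,893 + €3,282 + €82,443 = €198,106 (over)
2 windows exceed the threshold.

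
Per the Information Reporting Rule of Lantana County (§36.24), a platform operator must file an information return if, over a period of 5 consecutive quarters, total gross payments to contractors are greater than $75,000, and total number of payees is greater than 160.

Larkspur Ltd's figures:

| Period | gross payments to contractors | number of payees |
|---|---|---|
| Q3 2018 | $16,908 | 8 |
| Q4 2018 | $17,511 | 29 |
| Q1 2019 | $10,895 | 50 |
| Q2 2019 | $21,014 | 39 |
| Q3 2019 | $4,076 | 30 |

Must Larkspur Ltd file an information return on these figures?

No

Total gross payments to contractors: $16,908 + $17,511 + $10,895 + $21,014 + $4,076 = $70,404 (≤ $75,000).
Total number of payees: 8 + 29 + 50 + 39 + 30 = 156 (≤ 160).
The test is 'and': the rule requires both, and at least one is not exceeded.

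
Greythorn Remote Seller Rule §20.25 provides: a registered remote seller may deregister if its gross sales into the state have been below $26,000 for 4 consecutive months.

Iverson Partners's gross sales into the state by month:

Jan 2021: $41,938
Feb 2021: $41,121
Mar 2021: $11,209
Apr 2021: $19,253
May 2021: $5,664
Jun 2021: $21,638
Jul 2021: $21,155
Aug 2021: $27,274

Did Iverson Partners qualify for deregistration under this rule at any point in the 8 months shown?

Yes

Months below $26,000: Mar 2021, Apr 2021, May 2021, Jun 2021, Jul 2021.
Longest run of consecutive months below the threshold: 5.
5 ≥ 4, so Iverson Partners became eligible.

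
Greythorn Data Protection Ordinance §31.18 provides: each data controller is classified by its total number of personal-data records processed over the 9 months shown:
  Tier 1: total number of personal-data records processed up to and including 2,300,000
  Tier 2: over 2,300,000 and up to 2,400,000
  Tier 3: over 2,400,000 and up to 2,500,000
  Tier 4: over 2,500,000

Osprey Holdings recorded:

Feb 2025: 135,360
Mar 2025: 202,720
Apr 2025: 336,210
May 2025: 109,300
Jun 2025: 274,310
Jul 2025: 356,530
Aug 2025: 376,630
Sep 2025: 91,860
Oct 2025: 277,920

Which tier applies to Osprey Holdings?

Total number of personal-data records processed: 135,360 + 202,720 + 336,210 + 109,300 + 274,310 + 356,530 + 376,630 + 91,860 + 277,920 = 2,160,840.
2,160,840 ≤ 2,300,000, so Tier 1 applies.

Tier 1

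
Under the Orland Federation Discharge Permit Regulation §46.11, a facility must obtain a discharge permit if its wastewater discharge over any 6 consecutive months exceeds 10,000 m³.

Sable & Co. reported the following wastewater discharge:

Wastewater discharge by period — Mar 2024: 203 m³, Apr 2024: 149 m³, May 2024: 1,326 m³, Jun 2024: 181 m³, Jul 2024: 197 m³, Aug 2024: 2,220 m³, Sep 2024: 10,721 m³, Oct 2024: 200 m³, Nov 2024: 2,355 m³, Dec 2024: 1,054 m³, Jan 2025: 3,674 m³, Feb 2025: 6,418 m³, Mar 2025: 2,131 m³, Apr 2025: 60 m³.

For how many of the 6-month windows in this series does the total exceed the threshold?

Mar 2024–Aug 2024: 203 m³ + 149 m³ + 1,326 m³ + 181 m³ + 197 m³ + 2,220 m³ = 4,276 m³ (under)
Apr 2024–Sep 2024: 149 m³ + 1,326 m³ + 181 m³ + 197 m³ + 2,220 m³ + 10,721 m³ = 14,794 m³ (over)
May 2024–Oct 2024: 1,326 m³ + 181 m³ + 197 m³ + 2,220 m³ + 10,721 m³ + 200 m³ = 14,845 m³ (over)
Jun 2024–Nov 2024: 181 m³ + 197 m³ + 2,220 m³ + 10,721 m³ + 200 m³ + 2,355 m³ = 15,874 m³ (over)
Jul 2024–Dec 2024: 197 m³ + 2,220 m³ + 10,721 m³ + 200 m³ + 2,355 m³ + 1,054 m³ = 16,747 m³ (over)
Aug 2024–Jan 2025: 2,220 m³ + 10,721 m³ + 200 m³ + 2,355 m³ + 1,054 m³ + 3,674 m³ = 20,224 m³ (over)
Sep 2024–Feb 2025: 10,721 m³ + 200 m³ + 2,355 m³ + 1,054 m³ + 3,674 m³ + 6,418 m³ = 24,422 m³ (over)
Oct 2024–Mar 2025: 200 m³ + 2,355 m³ + 1,054 m³ + 3,674 m³ + 6,418 m³ + 2,131 m³ = 15,832 m³ (over)
Nov 2024–Apr 2025: 2,355 m³ + 1,054 m³ + 3,674 m³ + 6,418 m³ + 2,131 m³ + 60 m³ = 15,692 m³ (over)
8 windows exceed the threshold.

8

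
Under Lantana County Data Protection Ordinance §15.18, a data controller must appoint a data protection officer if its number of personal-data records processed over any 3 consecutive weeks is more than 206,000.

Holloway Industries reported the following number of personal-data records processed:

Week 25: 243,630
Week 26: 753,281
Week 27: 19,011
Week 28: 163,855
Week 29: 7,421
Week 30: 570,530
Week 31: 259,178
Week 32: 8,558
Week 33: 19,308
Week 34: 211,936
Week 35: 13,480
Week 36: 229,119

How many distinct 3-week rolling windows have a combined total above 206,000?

Week 25–Week 27: 243,630 + 753,281 + 19,011 = 1,015,922 (over)
Week 26–Week 28: 753,281 + 19,011 + 163,855 = 936,147 (over)
Week 27–Week 29: 19,011 + 163,855 + 7,421 = 190,287 (under)
Week 28–Week 30: 163,855 + 7,421 + 570,530 = 741,806 (over)
Week 29–Week 31: 7,421 + 570,530 + 259,178 = 837,129 (over)
Week 30–Week 32: 570,530 + 259,178 + 8,558 = 838,266 (over)
Week 31–Week 33: 259,178 + 8,558 + 19,308 = 287,044 (over)
Week 32–Week 34: 8,558 + 19,308 + 211,936 = 239,802 (over)
Week 33–Week 35: 19,308 + 211,936 + 13,480 = 244,724 (over)
Week 34–Week 36: 211,936 + 13,480 + 229,119 = 454,535 (over)
9 windows exceed the threshold.

9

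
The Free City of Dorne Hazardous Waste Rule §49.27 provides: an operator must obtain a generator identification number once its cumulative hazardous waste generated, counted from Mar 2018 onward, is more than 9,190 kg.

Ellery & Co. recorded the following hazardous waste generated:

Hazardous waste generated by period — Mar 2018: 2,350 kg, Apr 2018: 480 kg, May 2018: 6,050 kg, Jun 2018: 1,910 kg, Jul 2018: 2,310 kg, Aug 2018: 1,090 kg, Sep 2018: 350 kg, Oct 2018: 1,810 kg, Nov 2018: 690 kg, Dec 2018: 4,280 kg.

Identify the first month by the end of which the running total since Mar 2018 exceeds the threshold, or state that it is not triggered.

Through Mar 2018: 2,350 kg
Through Apr 2018: 2,830 kg
Through May 2018: 8,880 kg
Through Jun 2018: 10,790 kg ← exceeds threshold

Jun 2018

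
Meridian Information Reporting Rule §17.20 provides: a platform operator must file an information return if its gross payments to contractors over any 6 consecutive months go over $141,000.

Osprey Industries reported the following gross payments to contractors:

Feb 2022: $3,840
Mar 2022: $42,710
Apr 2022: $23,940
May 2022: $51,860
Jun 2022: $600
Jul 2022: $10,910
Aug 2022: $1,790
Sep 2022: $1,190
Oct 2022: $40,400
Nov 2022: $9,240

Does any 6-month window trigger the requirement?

No

Feb 2022–Jul 2022: $3,840 + $42,710 + $23,940 + $51,860 + $600 + $10,910 = $133,860 (under)
Mar 2022–Aug 2022: $42,710 + $23,940 + $51,860 + $600 + $10,910 + $1,790 = $131,810 (under)
Apr 2022–Sep 2022: $23,940 + $51,860 + $600 + $10,910 + $1,790 + $1,190 = $90,290 (under)
May 2022–Oct 2022: $51,860 + $600 + $10,910 + $1,790 + $1,190 + $40,400 = $106,750 (under)
Jun 2022–Nov 2022: $600 + $10,910 + $1,790 + $1,190 + $40,400 + $9,240 = $64,130 (under)
No window exceeds $141,000.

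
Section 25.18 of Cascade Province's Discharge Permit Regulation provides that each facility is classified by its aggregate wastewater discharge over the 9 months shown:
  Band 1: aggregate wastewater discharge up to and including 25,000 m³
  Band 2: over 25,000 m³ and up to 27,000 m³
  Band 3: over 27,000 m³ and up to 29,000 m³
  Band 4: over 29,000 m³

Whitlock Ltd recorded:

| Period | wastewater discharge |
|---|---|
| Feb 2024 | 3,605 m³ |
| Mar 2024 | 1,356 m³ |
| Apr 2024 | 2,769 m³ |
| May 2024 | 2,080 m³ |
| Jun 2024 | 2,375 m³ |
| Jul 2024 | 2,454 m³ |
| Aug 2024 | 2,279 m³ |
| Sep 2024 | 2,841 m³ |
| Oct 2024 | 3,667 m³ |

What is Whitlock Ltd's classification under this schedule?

Aggregate wastewater discharge: 3,605 m³ + 1,356 m³ + 2,769 m³ + 2,080 m³ + 2,375 m³ + 2,454 m³ + 2,279 m³ + 2,841 m³ + 3,667 m³ = 23,426 m³.
23,426 m³ ≤ 25,000 m³, so Band 1 applies.

Band 1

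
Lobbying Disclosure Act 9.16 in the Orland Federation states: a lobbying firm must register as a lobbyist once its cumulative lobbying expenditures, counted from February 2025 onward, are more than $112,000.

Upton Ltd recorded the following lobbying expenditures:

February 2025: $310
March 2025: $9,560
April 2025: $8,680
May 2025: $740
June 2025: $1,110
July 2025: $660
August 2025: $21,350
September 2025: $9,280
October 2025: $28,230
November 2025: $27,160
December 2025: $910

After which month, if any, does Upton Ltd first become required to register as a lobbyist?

Through February 2025: $310
Through March 2025: $9,870
Through April 2025: $18,550
Through May 2025: $19,290
Through June 2025: $20,400
Through July 2025: $21,060
Through August 2025: $42,410
Through September 2025: $51,690
Through October 2025: $79,920
Through November 2025: $107,080
Through December 2025: $107,990
Final cumulative total $107,990 ≤ $112,000; the threshold is never exceeded.

Not triggered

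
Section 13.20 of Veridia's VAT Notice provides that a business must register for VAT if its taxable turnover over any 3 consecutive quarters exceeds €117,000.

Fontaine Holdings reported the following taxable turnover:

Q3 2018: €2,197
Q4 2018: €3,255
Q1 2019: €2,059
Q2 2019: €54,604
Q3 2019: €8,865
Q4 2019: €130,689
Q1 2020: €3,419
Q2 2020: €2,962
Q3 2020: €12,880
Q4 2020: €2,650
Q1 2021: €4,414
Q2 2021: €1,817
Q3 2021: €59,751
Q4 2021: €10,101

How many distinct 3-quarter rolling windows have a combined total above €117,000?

3

Q3 2018–Q1 2019: €2,197 + €3,255 + €2,059 = €7,511 (under)
Q4 2018–Q2 2019: €3,255 + €2,059 + €54,604 = €59,918 (under)
Q1 2019–Q3 2019: €2,059 + €54,604 + €8,865 = €65,528 (under)
Q2 2019–Q4 2019: €54,604 + €8,865 + €130,689 = €194,158 (over)
Q3 2019–Q1 2020: €8,865 + €130,689 + €3,419 = €142,973 (over)
Q4 2019–Q2 2020: €130,689 + €3,419 + €2,962 = €137,070 (over)
Q1 2020–Q3 2020: €3,419 + €2,962 + €12,880 = €19,261 (under)
Q2 2020–Q4 2020: €2,962 + €12,880 + €2,650 = €18,492 (under)
Q3 2020–Q1 2021: €12,880 + €2,650 + €4,414 = €19,944 (under)
Q4 2020–Q2 2021: €2,650 + €4,414 + €1,817 = €8,881 (under)
Q1 2021–Q3 2021: €4,414 + €1,817 + €59,751 = €65,982 (under)
Q2 2021–Q4 2021: €1,817 + €59,751 + €10,101 = €71,669 (under)
3 windows exceed the threshold.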